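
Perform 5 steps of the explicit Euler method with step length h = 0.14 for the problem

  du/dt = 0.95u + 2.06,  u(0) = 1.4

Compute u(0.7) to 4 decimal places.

4.4939

Euler: u_{n+1} = u_n + h·f(t_n, u_n).
t=0.000000, u=1.400000: f=3.390000 → u ← 1.400000 + 0.14·3.390000 = 1.874600
t=0.140000, u=1.874600: f=3.840870 → u ← 1.874600 + 0.14·3.840870 = 2.412322
t=0.280000, u=2.412322: f=4.351706 → u ← 2.412322 + 0.14·4.351706 = 3.021561
t=0.420000, u=3.021561: f=4.930483 → u ← 3.021561 + 0.14·4.930483 = 3.711828
t=0.560000, u=3.711828: f=5.586237 → u ← 3.711828 + 0.14·5.586237 = 4.493901
u(0.7) ≈ 4.4939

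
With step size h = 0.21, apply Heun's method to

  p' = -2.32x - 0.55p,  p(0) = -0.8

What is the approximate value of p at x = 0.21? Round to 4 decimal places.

-0.7641

Heun: k1 = f(x_n, p_n); k2 = f(x_n + h, p_n + h·k1); p_{n+1} = p_n + (h/2)·(k1 + k2).
x=0.000000, p=-0.800000:
  k1 = f(0.000000, -0.800000) = 0.440000
  k2 = f(0.210000, -0.707600) = -0.098020
  p ← -0.800000 + (0.21/2)·(0.440000 + (-0.098020)) = -0.764092
p(0.21) ≈ -0.7641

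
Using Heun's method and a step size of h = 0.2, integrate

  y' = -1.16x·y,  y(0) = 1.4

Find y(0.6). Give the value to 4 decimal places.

Heun: k1 = f(x_n, y_n); k2 = f(x_n + h, y_n + h·k1); y_{n+1} = y_n + (h/2)·(k1 + k2).
x=0.000000, y=1.400000:
  k1 = f(0.000000, 1.400000) = 0.000000
  k2 = f(0.200000, 1.400000) = -0.324800
  y ← 1.400000 + (0.2/2)·(0.000000 + (-0.324800)) = 1.367520
x=0.200000, y=1.367520:
  k1 = f(0.200000, 1.367520) = -0.317265
  k2 = f(0.400000, 1.304067) = -0.605087
  y ← 1.367520 + (0.2/2)·(-0.317265 + (-0.605087)) = 1.275285
x=0.400000, y=1.275285:
  k1 = f(0.400000, 1.275285) = -0.591732
  k2 = f(0.600000, 1.156938) = -0.805229
  y ← 1.275285 + (0.2/2)·(-0.591732 + (-0.805229)) = 1.135589
y(0.6) ≈ 1.1356

1.1356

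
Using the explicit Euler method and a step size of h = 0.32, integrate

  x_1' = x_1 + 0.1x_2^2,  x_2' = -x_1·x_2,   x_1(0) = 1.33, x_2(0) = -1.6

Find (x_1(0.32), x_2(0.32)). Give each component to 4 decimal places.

Euler on (x_1,x_2): x_1_{n+1} = x_1_n + h·x_1', x_2_{n+1} = x_2_n + h·x_2'.
0.000000: (1.330000, -1.600000); f=(1.586000, 2.128000) → (1.837520, -0.919040)
(x_1(0.32), x_2(0.32)) ≈ (1.8375, -0.9190)

1.8375, -0.9190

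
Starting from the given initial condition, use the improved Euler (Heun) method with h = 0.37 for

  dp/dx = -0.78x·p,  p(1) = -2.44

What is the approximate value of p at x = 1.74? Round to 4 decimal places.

Heun: k1 = f(x_n, p_n); k2 = f(x_n + h, p_n + h·k1); p_{n+1} = p_n + (h/2)·(k1 + k2).
x=1.000000, p=-2.440000:
  k1 = f(1.000000, -2.440000) = 1.903200
  k2 = f(1.370000, -1.735816) = 1.854893
  p ← -2.440000 + (0.37/2)·(1.903200 + 1.854893) = -1.744753
x=1.370000, p=-1.744753:
  k1 = f(1.370000, -1.744753) = 1.864443
  k2 = f(1.740000, -1.054909) = 1.431722
  p ← -1.744753 + (0.37/2)·(1.864443 + 1.431722) = -1.134962
p(1.74) ≈ -1.1350

-1.1350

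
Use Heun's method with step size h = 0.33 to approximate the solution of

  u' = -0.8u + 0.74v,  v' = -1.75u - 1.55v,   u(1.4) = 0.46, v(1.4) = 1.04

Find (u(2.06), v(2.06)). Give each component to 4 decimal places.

0.3955, 0.0551

Heun on (u,v): k1 = f(s_n, state_n); k2 = f(s_n + h, state_n + h·k1); state_{n+1} = state_n + (h/2)·(k1 + k2).
1.400000: (0.460000, 1.040000)
  k1 = (0.401600, -2.417000)
  predictor → (0.592528, 0.242390)
  k2 = (-0.294654, -1.412629)
  → (0.477646, 0.408111)
1.730000: (0.477646, 0.408111)
  k1 = (-0.080115, -1.468453)
  predictor → (0.451208, -0.076478)
  k2 = (-0.417561, -0.671073)
  → (0.395530, 0.055089)
(u(2.06), v(2.06)) ≈ (0.3955, 0.0551)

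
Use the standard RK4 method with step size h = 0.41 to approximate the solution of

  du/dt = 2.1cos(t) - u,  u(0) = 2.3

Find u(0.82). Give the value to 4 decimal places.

2.0345

RK4: k1 = f(t_n, u_n); k2 = f(t_n + h/2, u_n + (h/2)·k1); k3 = f(t_n + h/2, u_n + (h/2)·k2); k4 = f(t_n + h, u_n + h·k3); u_{n+1} = u_n + (h/6)·(k1 + 2k2 + 2k3 + k4).
t=0.000000, u=2.300000:
  k1 = f(0.000000, 2.300000) = -0.200000
  k2 = f(0.205000, 2.259000) = -0.202972
  k3 = f(0.205000, 2.258391) = -0.202363
  k4 = f(0.410000, 2.217031) = -0.291078
  u ← 2.300000 + (0.41/6)·(k1 + 2k2 + 2k3 + k4) = 2.211047
t=0.410000, u=2.211047:
  k1 = f(0.410000, 2.211047) = -0.285094
  k2 = f(0.615000, 2.152603) = -0.437379
  k3 = f(0.615000, 2.121385) = -0.406160
  k4 = f(0.820000, 2.044522) = -0.611857
  u ← 2.211047 + (0.41/6)·(k1 + 2k2 + 2k3 + k4) = 2.034472
u(0.82) ≈ 2.0345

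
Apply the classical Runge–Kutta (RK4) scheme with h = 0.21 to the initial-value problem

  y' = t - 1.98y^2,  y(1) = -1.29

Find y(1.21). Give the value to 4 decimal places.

RK4: k1 = f(t_n, y_n); k2 = f(t_n + h/2, y_n + (h/2)·k1); k3 = f(t_n + h/2, y_n + (h/2)·k2); k4 = f(t_n + h, y_n + h·k3); y_{n+1} = y_n + (h/6)·(k1 + 2k2 + 2k3 + k4).
t=1.000000, y=-1.290000:
  k1 = f(1.000000, -1.290000) = -2.294918
  k2 = f(1.105000, -1.530966) = -3.535839
  k3 = f(1.105000, -1.661263) = -4.359394
  k4 = f(1.210000, -2.205473) = -8.420938
  y ← -1.290000 + (0.21/6)·(k1 + 2k2 + 2k3 + k4) = -2.217721
y(1.21) ≈ -2.2177

-2.2177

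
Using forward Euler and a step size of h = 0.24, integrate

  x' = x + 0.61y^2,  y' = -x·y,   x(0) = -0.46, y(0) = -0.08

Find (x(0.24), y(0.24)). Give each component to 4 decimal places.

Euler on (x,y): x_{n+1} = x_n + h·x', y_{n+1} = y_n + h·y'.
0.000000: (-0.460000, -0.080000); f=(-0.456096, -0.036800) → (-0.569463, -0.088832)
(x(0.24), y(0.24)) ≈ (-0.5695, -0.0888)

-0.5695, -0.0888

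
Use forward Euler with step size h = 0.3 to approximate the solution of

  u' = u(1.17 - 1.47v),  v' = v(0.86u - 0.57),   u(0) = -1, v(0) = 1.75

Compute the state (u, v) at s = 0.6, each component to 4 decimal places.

-0.5273, 0.6790

Euler on (u,v): u_{n+1} = u_n + h·u', v_{n+1} = v_n + h·v'.
0.000000: (-1.000000, 1.750000); f=(1.402500, -2.502500) → (-0.579250, 0.999250)
0.300000: (-0.579250, 0.999250); f=(0.173136, -1.067354) → (-0.527309, 0.679044)
(u(0.6), v(0.6)) ≈ (-0.5273, 0.6790)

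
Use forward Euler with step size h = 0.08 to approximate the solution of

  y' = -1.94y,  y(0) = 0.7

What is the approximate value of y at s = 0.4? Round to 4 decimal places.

Euler: y_{n+1} = y_n + h·f(s_n, y_n).
s=0.000000, y=0.700000: f=-1.358000 → y ← 0.700000 + 0.08·(-1.358000) = 0.591360
s=0.080000, y=0.591360: f=-1.147238 → y ← 0.591360 + 0.08·(-1.147238) = 0.499581
s=0.160000, y=0.499581: f=-0.969187 → y ← 0.499581 + 0.08·(-0.969187) = 0.422046
s=0.240000, y=0.422046: f=-0.818769 → y ← 0.422046 + 0.08·(-0.818769) = 0.356544
s=0.320000, y=0.356544: f=-0.691696 → y ← 0.356544 + 0.08·(-0.691696) = 0.301209
y(0.4) ≈ 0.3012

0.3012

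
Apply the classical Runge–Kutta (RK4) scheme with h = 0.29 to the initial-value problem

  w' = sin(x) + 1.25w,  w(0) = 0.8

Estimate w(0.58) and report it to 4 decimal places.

RK4: k1 = f(x_n, w_n); k2 = f(x_n + h/2, w_n + (h/2)·k1); k3 = f(x_n + h/2, w_n + (h/2)·k2); k4 = f(x_n + h, w_n + h·k3); w_{n+1} = w_n + (h/6)·(k1 + 2k2 + 2k3 + k4).
x=0.000000, w=0.800000:
  k1 = f(0.000000, 0.800000) = 1.000000
  k2 = f(0.145000, 0.945000) = 1.325742
  k3 = f(0.145000, 0.992233) = 1.384783
  k4 = f(0.290000, 1.201587) = 1.787936
  w ← 0.800000 + (0.29/6)·(k1 + 2k2 + 2k3 + k4) = 1.196768
x=0.290000, w=1.196768:
  k1 = f(0.290000, 1.196768) = 1.781912
  k2 = f(0.435000, 1.455145) = 2.240342
  k3 = f(0.435000, 1.521617) = 2.323432
  k4 = f(0.580000, 1.870563) = 2.886228
  w ← 1.196768 + (0.29/6)·(k1 + 2k2 + 2k3 + k4) = 1.863559
w(0.58) ≈ 1.8636

1.8636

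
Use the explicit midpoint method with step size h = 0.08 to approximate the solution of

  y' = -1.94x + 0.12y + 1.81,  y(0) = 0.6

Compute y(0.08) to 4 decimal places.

Midpoint: k1 = f(x_n, y_n); k2 = f(x_n + h/2, y_n + (h/2)·k1); y_{n+1} = y_n + h·k2.
x=0.000000, y=0.600000:
  k1 = f(0.000000, 0.600000) = 1.882000
  k2 = f(0.040000, 0.675280) = 1.813434
  y ← 0.600000 + 0.08·1.813434 = 0.745075
y(0.08) ≈ 0.7451

0.7451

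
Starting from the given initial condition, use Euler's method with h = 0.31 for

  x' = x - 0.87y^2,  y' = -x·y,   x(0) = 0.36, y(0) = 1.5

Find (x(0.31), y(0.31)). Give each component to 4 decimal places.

Euler on (x,y): x_{n+1} = x_n + h·x', y_{n+1} = y_n + h·y'.
0.000000: (0.360000, 1.500000); f=(-1.597500, -0.540000) → (-0.135225, 1.332600)
(x(0.31), y(0.31)) ≈ (-0.1352, 1.3326)

-0.1352, 1.3326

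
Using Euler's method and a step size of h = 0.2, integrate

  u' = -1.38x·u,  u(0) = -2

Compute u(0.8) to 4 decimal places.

Euler: u_{n+1} = u_n + h·f(x_n, u_n).
x=0.000000, u=-2.000000: f=0.000000 → u ← -2.000000 + 0.2·0.000000 = -2.000000
x=0.200000, u=-2.000000: f=0.552000 → u ← -2.000000 + 0.2·0.552000 = -1.889600
x=0.400000, u=-1.889600: f=1.043059 → u ← -1.889600 + 0.2·1.043059 = -1.680988
x=0.600000, u=-1.680988: f=1.391858 → u ← -1.680988 + 0.2·1.391858 = -1.402617
u(0.8) ≈ -1.4026

-1.4026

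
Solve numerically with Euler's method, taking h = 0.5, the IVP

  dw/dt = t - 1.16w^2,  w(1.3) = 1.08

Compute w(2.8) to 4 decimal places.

1.4648

Euler: w_{n+1} = w_n + h·f(t_n, w_n).
t=1.300000, w=1.080000: f=-0.053024 → w ← 1.080000 + 0.5·(-0.053024) = 1.053488
t=1.800000, w=1.053488: f=0.512589 → w ← 1.053488 + 0.5·0.512589 = 1.309783
t=2.300000, w=1.309783: f=0.309985 → w ← 1.309783 + 0.5·0.309985 = 1.464775
w(2.8) ≈ 1.4648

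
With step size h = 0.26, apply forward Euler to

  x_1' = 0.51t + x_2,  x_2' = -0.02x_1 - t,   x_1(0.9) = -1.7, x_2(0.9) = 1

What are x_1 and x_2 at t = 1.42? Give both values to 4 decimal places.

-0.9654, 0.4801

Euler on (x_1,x_2): x_1_{n+1} = x_1_n + h·x_1', x_2_{n+1} = x_2_n + h·x_2'.
0.900000: (-1.700000, 1.000000); f=(1.459000, -0.866000) → (-1.320660, 0.774840)
1.160000: (-1.320660, 0.774840); f=(1.366440, -1.133587) → (-0.965386, 0.480107)
(x_1(1.42), x_2(1.42)) ≈ (-0.9654, 0.4801)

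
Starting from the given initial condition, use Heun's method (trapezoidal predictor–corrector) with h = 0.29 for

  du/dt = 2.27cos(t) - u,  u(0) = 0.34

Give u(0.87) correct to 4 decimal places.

Heun: k1 = f(t_n, u_n); k2 = f(t_n + h, u_n + h·k1); u_{n+1} = u_n + (h/2)·(k1 + k2).
t=0.000000, u=0.340000:
  k1 = f(0.000000, 0.340000) = 1.930000
  k2 = f(0.290000, 0.899700) = 1.275514
  u ← 0.340000 + (0.29/2)·(1.930000 + 1.275514) = 0.804799
t=0.290000, u=0.804799:
  k1 = f(0.290000, 0.804799) = 1.370414
  k2 = f(0.580000, 1.202220) = 0.696551
  u ← 0.804799 + (0.29/2)·(1.370414 + 0.696551) = 1.104509
t=0.580000, u=1.104509:
  k1 = f(0.580000, 1.104509) = 0.794261
  k2 = f(0.870000, 1.334845) = 0.128911
  u ← 1.104509 + (0.29/2)·(0.794261 + 0.128911) = 1.238369
u(0.87) ≈ 1.2384

1.2384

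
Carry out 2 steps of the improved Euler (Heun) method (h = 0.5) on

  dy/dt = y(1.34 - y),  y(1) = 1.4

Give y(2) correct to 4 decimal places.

1.3581

Heun: k1 = f(t_n, y_n); k2 = f(t_n + h, y_n + h·k1); y_{n+1} = y_n + (h/2)·(k1 + k2).
t=1.000000, y=1.400000:
  k1 = f(1.000000, 1.400000) = -0.084000
  k2 = f(1.500000, 1.358000) = -0.024444
  y ← 1.400000 + (0.5/2)·(-0.084000 + (-0.024444)) = 1.372889
t=1.500000, y=1.372889:
  k1 = f(1.500000, 1.372889) = -0.045153
  k2 = f(2.000000, 1.350313) = -0.013925
  y ← 1.372889 + (0.5/2)·(-0.045153 + (-0.013925)) = 1.358119
y(2) ≈ 1.3581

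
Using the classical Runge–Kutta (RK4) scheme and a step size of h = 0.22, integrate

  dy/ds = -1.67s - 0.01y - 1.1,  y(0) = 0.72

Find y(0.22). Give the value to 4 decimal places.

RK4: k1 = f(s_n, y_n); k2 = f(s_n + h/2, y_n + (h/2)·k1); k3 = f(s_n + h/2, y_n + (h/2)·k2); k4 = f(s_n + h, y_n + h·k3); y_{n+1} = y_n + (h/6)·(k1 + 2k2 + 2k3 + k4).
s=0.000000, y=0.720000:
  k1 = f(0.000000, 0.720000) = -1.107200
  k2 = f(0.110000, 0.598208) = -1.289682
  k3 = f(0.110000, 0.578135) = -1.289481
  k4 = f(0.220000, 0.436314) = -1.471763
  y ← 0.720000 + (0.22/6)·(k1 + 2k2 + 2k3 + k4) = 0.436299
y(0.22) ≈ 0.4363

0.4363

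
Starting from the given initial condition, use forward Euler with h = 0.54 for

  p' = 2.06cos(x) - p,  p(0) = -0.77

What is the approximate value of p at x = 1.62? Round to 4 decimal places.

Euler: p_{n+1} = p_n + h·f(x_n, p_n).
x=0.000000, p=-0.770000: f=2.830000 → p ← -0.770000 + 0.54·2.830000 = 0.758200
x=0.540000, p=0.758200: f=1.008680 → p ← 0.758200 + 0.54·1.008680 = 1.302887
x=1.080000, p=1.302887: f=-0.331951 → p ← 1.302887 + 0.54·(-0.331951) = 1.123634
p(1.62) ≈ 1.1236

1.1236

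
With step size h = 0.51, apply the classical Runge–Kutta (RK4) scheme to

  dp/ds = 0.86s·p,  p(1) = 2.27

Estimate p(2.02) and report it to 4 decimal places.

RK4: k1 = f(s_n, p_n); k2 = f(s_n + h/2, p_n + (h/2)·k1); k3 = f(s_n + h/2, p_n + (h/2)·k2); k4 = f(s_n + h, p_n + h·k3); p_{n+1} = p_n + (h/6)·(k1 + 2k2 + 2k3 + k4).
s=1.000000, p=2.270000:
  k1 = f(1.000000, 2.270000) = 1.952200
  k2 = f(1.255000, 2.767811) = 2.987298
  k3 = f(1.255000, 3.031761) = 3.272180
  k4 = f(1.510000, 3.938812) = 5.114941
  p ← 2.270000 + (0.51/6)·(k1 + 2k2 + 2k3 + k4) = 3.934818
s=1.510000, p=3.934818:
  k1 = f(1.510000, 3.934818) = 5.109755
  k2 = f(1.765000, 5.237806) = 7.950465
  k3 = f(1.765000, 5.962187) = 9.050004
  k4 = f(2.020000, 8.550320) = 14.853616
  p ← 3.934818 + (0.51/6)·(k1 + 2k2 + 2k3 + k4) = 8.521785
p(2.02) ≈ 8.5218

8.5218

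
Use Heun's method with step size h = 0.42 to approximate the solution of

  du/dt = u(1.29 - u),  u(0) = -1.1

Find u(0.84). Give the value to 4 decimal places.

-28.0558

Heun: k1 = f(t_n, u_n); k2 = f(t_n + h, u_n + h·k1); u_{n+1} = u_n + (h/2)·(k1 + k2).
t=0.000000, u=-1.100000:
  k1 = f(0.000000, -1.100000) = -2.629000
  k2 = f(0.420000, -2.204180) = -7.701802
  u ← -1.100000 + (0.42/2)·(-2.629000 + (-7.701802)) = -3.269468
t=0.420000, u=-3.269468:
  k1 = f(0.420000, -3.269468) = -14.907037
  k2 = f(0.840000, -9.530424) = -103.123230
  u ← -3.269468 + (0.42/2)·(-14.907037 + (-103.123230)) = -28.055825
u(0.84) ≈ -28.0558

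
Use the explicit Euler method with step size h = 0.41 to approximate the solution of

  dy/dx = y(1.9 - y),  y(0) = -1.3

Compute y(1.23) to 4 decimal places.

Euler: y_{n+1} = y_n + h·f(x_n, y_n).
x=0.000000, y=-1.300000: f=-4.160000 → y ← -1.300000 + 0.41·(-4.160000) = -3.005600
x=0.410000, y=-3.005600: f=-14.744271 → y ← -3.005600 + 0.41·(-14.744271) = -9.050751
x=0.820000, y=-9.050751: f=-99.112526 → y ← -9.050751 + 0.41·(-99.112526) = -49.686887
y(1.23) ≈ -49.6869

-49.6869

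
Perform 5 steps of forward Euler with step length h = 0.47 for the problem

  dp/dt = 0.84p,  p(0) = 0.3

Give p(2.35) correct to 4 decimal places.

1.5837

Euler: p_{n+1} = p_n + h·f(t_n, p_n).
t=0.000000, p=0.300000: f=0.252000 → p ← 0.300000 + 0.47·0.252000 = 0.418440
t=0.470000, p=0.418440: f=0.351490 → p ← 0.418440 + 0.47·0.351490 = 0.583640
t=0.940000, p=0.583640: f=0.490258 → p ← 0.583640 + 0.47·0.490258 = 0.814061
t=1.410000, p=0.814061: f=0.683811 → p ← 0.814061 + 0.47·0.683811 = 1.135453
t=1.880000, p=1.135453: f=0.953780 → p ← 1.135453 + 0.47·0.953780 = 1.583729
p(2.35) ≈ 1.5837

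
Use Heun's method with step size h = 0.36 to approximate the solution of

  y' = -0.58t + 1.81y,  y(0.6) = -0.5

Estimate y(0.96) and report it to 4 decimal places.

Heun: k1 = f(t_n, y_n); k2 = f(t_n + h, y_n + h·k1); y_{n+1} = y_n + (h/2)·(k1 + k2).
t=0.600000, y=-0.500000:
  k1 = f(0.600000, -0.500000) = -1.253000
  k2 = f(0.960000, -0.951080) = -2.278255
  y ← -0.500000 + (0.36/2)·(-1.253000 + (-2.278255)) = -1.135626
y(0.96) ≈ -1.1356

-1.1356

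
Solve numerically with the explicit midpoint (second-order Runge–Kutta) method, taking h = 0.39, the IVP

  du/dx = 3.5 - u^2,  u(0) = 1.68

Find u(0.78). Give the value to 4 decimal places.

1.8092

Midpoint: k1 = f(x_n, u_n); k2 = f(x_n + h/2, u_n + (h/2)·k1); u_{n+1} = u_n + h·k2.
x=0.000000, u=1.680000:
  k1 = f(0.000000, 1.680000) = 0.677600
  k2 = f(0.195000, 1.812132) = 0.216178
  u ← 1.680000 + 0.39·0.216178 = 1.764309
x=0.390000, u=1.764309:
  k1 = f(0.390000, 1.764309) = 0.387213
  k2 = f(0.585000, 1.839816) = 0.115078
  u ← 1.764309 + 0.39·0.115078 = 1.809190
u(0.78) ≈ 1.8092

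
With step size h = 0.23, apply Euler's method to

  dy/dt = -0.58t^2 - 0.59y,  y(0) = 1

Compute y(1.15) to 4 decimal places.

Euler: y_{n+1} = y_n + h·f(t_n, y_n).
t=0.000000, y=1.000000: f=-0.590000 → y ← 1.000000 + 0.23·(-0.590000) = 0.864300
t=0.230000, y=0.864300: f=-0.540619 → y ← 0.864300 + 0.23·(-0.540619) = 0.739958
t=0.460000, y=0.739958: f=-0.559303 → y ← 0.739958 + 0.23·(-0.559303) = 0.611318
t=0.690000, y=0.611318: f=-0.636816 → y ← 0.611318 + 0.23·(-0.636816) = 0.464850
t=0.920000, y=0.464850: f=-0.765174 → y ← 0.464850 + 0.23·(-0.765174) = 0.288860
y(1.15) ≈ 0.2889

0.2889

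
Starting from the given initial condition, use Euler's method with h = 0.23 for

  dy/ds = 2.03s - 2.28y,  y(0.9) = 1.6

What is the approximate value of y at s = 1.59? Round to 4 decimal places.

1.1531

Euler: y_{n+1} = y_n + h·f(s_n, y_n).
s=0.900000, y=1.600000: f=-1.821000 → y ← 1.600000 + 0.23·(-1.821000) = 1.181170
s=1.130000, y=1.181170: f=-0.399168 → y ← 1.181170 + 0.23·(-0.399168) = 1.089361
s=1.360000, y=1.089361: f=0.277056 → y ← 1.089361 + 0.23·0.277056 = 1.153084
y(1.59) ≈ 1.1531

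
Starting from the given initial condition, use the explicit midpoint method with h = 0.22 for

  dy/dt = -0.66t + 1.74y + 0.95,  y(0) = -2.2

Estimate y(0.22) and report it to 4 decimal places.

-2.9703

Midpoint: k1 = f(t_n, y_n); k2 = f(t_n + h/2, y_n + (h/2)·k1); y_{n+1} = y_n + h·k2.
t=0.000000, y=-2.200000:
  k1 = f(0.000000, -2.200000) = -2.878000
  k2 = f(0.110000, -2.516580) = -3.501449
  y ← -2.200000 + 0.22·(-3.501449) = -2.970319
y(0.22) ≈ -2.9703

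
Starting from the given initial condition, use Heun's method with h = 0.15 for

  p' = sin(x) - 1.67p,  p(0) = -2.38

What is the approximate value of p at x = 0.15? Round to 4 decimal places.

-1.8473

Heun: k1 = f(x_n, p_n); k2 = f(x_n + h, p_n + h·k1); p_{n+1} = p_n + (h/2)·(k1 + k2).
x=0.000000, p=-2.380000:
  k1 = f(0.000000, -2.380000) = 3.974600
  k2 = f(0.150000, -1.783810) = 3.128401
  p ← -2.380000 + (0.15/2)·(3.974600 + 3.128401) = -1.847275
p(0.15) ≈ -1.8473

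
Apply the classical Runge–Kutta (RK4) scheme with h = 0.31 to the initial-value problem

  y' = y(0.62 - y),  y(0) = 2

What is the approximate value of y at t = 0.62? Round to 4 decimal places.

RK4: k1 = f(t_n, y_n); k2 = f(t_n + h/2, y_n + (h/2)·k1); k3 = f(t_n + h/2, y_n + (h/2)·k2); k4 = f(t_n + h, y_n + h·k3); y_{n+1} = y_n + (h/6)·(k1 + 2k2 + 2k3 + k4).
t=0.000000, y=2.000000:
  k1 = f(0.000000, 2.000000) = -2.760000
  k2 = f(0.155000, 1.572200) = -1.497049
  k3 = f(0.155000, 1.767957) = -2.029540
  k4 = f(0.310000, 1.370843) = -1.029287
  y ← 2.000000 + (0.31/6)·(k1 + 2k2 + 2k3 + k4) = 1.439806
t=0.310000, y=1.439806:
  k1 = f(0.310000, 1.439806) = -1.180362
  k2 = f(0.465000, 1.256850) = -0.800425
  k3 = f(0.465000, 1.315740) = -0.915413
  k4 = f(0.620000, 1.156028) = -0.619663
  y ← 1.439806 + (0.31/6)·(k1 + 2k2 + 2k3 + k4) = 1.169501
y(0.62) ≈ 1.1695

1.1695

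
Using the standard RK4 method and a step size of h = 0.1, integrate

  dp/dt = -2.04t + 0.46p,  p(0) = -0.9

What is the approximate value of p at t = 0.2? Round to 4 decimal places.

RK4: k1 = f(t_n, p_n); k2 = f(t_n + h/2, p_n + (h/2)·k1); k3 = f(t_n + h/2, p_n + (h/2)·k2); k4 = f(t_n + h, p_n + h·k3); p_{n+1} = p_n + (h/6)·(k1 + 2k2 + 2k3 + k4).
t=0.000000, p=-0.900000:
  k1 = f(0.000000, -0.900000) = -0.414000
  k2 = f(0.050000, -0.920700) = -0.525522
  k3 = f(0.050000, -0.926276) = -0.528087
  k4 = f(0.100000, -0.952809) = -0.642292
  p ← -0.900000 + (0.1/6)·(k1 + 2k2 + 2k3 + k4) = -0.952725
t=0.100000, p=-0.952725:
  k1 = f(0.100000, -0.952725) = -0.642254
  k2 = f(0.150000, -0.984838) = -0.759025
  k3 = f(0.150000, -0.990676) = -0.761711
  k4 = f(0.200000, -1.028896) = -0.881292
  p ← -0.952725 + (0.1/6)·(k1 + 2k2 + 2k3 + k4) = -1.028809
p(0.2) ≈ -1.0288

-1.0288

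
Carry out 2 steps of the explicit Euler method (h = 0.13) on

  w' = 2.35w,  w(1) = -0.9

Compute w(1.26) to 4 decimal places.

Euler: w_{n+1} = w_n + h·f(x_n, w_n).
x=1.000000, w=-0.900000: f=-2.115000 → w ← -0.900000 + 0.13·(-2.115000) = -1.174950
x=1.130000, w=-1.174950: f=-2.761132 → w ← -1.174950 + 0.13·(-2.761132) = -1.533897
w(1.26) ≈ -1.5339

-1.5339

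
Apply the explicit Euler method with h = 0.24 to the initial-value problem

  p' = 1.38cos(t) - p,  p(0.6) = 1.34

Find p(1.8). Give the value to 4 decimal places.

0.6842

Euler: p_{n+1} = p_n + h·f(t_n, p_n).
t=0.600000, p=1.340000: f=-0.201037 → p ← 1.340000 + 0.24·(-0.201037) = 1.291751
t=0.840000, p=1.291751: f=-0.370652 → p ← 1.291751 + 0.24·(-0.370652) = 1.202795
t=1.080000, p=1.202795: f=-0.552361 → p ← 1.202795 + 0.24·(-0.552361) = 1.070228
t=1.320000, p=1.070228: f=-0.727746 → p ← 1.070228 + 0.24·(-0.727746) = 0.895569
t=1.560000, p=0.895569: f=-0.880670 → p ← 0.895569 + 0.24·(-0.880670) = 0.684208
p(1.8) ≈ 0.6842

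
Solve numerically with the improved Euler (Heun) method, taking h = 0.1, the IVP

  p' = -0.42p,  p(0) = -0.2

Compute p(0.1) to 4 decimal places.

Heun: k1 = f(x_n, p_n); k2 = f(x_n + h, p_n + h·k1); p_{n+1} = p_n + (h/2)·(k1 + k2).
x=0.000000, p=-0.200000:
  k1 = f(0.000000, -0.200000) = 0.084000
  k2 = f(0.100000, -0.191600) = 0.080472
  p ← -0.200000 + (0.1/2)·(0.084000 + 0.080472) = -0.191776
p(0.1) ≈ -0.1918

-0.1918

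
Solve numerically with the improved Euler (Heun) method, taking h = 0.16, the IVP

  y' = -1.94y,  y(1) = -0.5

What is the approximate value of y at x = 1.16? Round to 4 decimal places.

-0.3689

Heun: k1 = f(x_n, y_n); k2 = f(x_n + h, y_n + h·k1); y_{n+1} = y_n + (h/2)·(k1 + k2).
x=1.000000, y=-0.500000:
  k1 = f(1.000000, -0.500000) = 0.970000
  k2 = f(1.160000, -0.344800) = 0.668912
  y ← -0.500000 + (0.16/2)·(0.970000 + 0.668912) = -0.368887
y(1.16) ≈ -0.3689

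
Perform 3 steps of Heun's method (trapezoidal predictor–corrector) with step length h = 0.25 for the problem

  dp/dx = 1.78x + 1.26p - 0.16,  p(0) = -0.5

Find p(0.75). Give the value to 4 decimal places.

-0.7979

Heun: k1 = f(x_n, p_n); k2 = f(x_n + h, p_n + h·k1); p_{n+1} = p_n + (h/2)·(k1 + k2).
x=0.000000, p=-0.500000:
  k1 = f(0.000000, -0.500000) = -0.790000
  k2 = f(0.250000, -0.697500) = -0.593850
  p ← -0.500000 + (0.25/2)·(-0.790000 + (-0.593850)) = -0.672981
x=0.250000, p=-0.672981:
  k1 = f(0.250000, -0.672981) = -0.562956
  k2 = f(0.500000, -0.813720) = -0.295288
  p ← -0.672981 + (0.25/2)·(-0.562956 + (-0.295288)) = -0.780262
x=0.500000, p=-0.780262:
  k1 = f(0.500000, -0.780262) = -0.253130
  k2 = f(0.750000, -0.843544) = 0.112134
  p ← -0.780262 + (0.25/2)·(-0.253130 + 0.112134) = -0.797886
p(0.75) ≈ -0.7979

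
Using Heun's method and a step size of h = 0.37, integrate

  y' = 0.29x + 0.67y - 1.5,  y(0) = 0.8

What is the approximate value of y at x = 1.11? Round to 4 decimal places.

Heun: k1 = f(x_n, y_n); k2 = f(x_n + h, y_n + h·k1); y_{n+1} = y_n + (h/2)·(k1 + k2).
x=0.000000, y=0.800000:
  k1 = f(0.000000, 0.800000) = -0.964000
  k2 = f(0.370000, 0.443320) = -1.095676
  y ← 0.800000 + (0.37/2)·(-0.964000 + (-1.095676)) = 0.418960
x=0.370000, y=0.418960:
  k1 = f(0.370000, 0.418960) = -1.111997
  k2 = f(0.740000, 0.007521) = -1.280361
  y ← 0.418960 + (0.37/2)·(-1.111997 + (-1.280361)) = -0.023626
x=0.740000, y=-0.023626:
  k1 = f(0.740000, -0.023626) = -1.301230
  k2 = f(1.110000, -0.505081) = -1.516504
  y ← -0.023626 + (0.37/2)·(-1.301230 + (-1.516504)) = -0.544907
y(1.11) ≈ -0.5449

-0.5449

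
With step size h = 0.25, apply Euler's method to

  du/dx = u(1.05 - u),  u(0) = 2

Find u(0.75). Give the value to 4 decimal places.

Euler: u_{n+1} = u_n + h·f(x_n, u_n).
x=0.000000, u=2.000000: f=-1.900000 → u ← 2.000000 + 0.25·(-1.900000) = 1.525000
x=0.250000, u=1.525000: f=-0.724375 → u ← 1.525000 + 0.25·(-0.724375) = 1.343906
x=0.500000, u=1.343906: f=-0.394982 → u ← 1.343906 + 0.25·(-0.394982) = 1.245161
u(0.75) ≈ 1.2452

1.2452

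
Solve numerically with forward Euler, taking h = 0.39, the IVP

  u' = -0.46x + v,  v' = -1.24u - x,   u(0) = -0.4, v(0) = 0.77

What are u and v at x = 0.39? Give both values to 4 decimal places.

-0.0997, 0.9634

Euler on (u,v): u_{n+1} = u_n + h·u', v_{n+1} = v_n + h·v'.
0.000000: (-0.400000, 0.770000); f=(0.770000, 0.496000) → (-0.099700, 0.963440)
(u(0.39), v(0.39)) ≈ (-0.0997, 0.9634)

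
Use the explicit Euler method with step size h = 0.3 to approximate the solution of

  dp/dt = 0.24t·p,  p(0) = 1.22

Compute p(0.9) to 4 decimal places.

1.3002

Euler: p_{n+1} = p_n + h·f(t_n, p_n).
t=0.000000, p=1.220000: f=0.000000 → p ← 1.220000 + 0.3·0.000000 = 1.220000
t=0.300000, p=1.220000: f=0.087840 → p ← 1.220000 + 0.3·0.087840 = 1.246352
t=0.600000, p=1.246352: f=0.179475 → p ← 1.246352 + 0.3·0.179475 = 1.300194
p(0.9) ≈ 1.3002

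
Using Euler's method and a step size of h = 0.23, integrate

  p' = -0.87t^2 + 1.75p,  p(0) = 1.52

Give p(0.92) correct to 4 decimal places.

5.7056

Euler: p_{n+1} = p_n + h·f(t_n, p_n).
t=0.000000, p=1.520000: f=2.660000 → p ← 1.520000 + 0.23·2.660000 = 2.131800
t=0.230000, p=2.131800: f=3.684627 → p ← 2.131800 + 0.23·3.684627 = 2.979264
t=0.460000, p=2.979264: f=5.029620 → p ← 2.979264 + 0.23·5.029620 = 4.136077
t=0.690000, p=4.136077: f=6.823928 → p ← 4.136077 + 0.23·6.823928 = 5.705580
p(0.92) ≈ 5.7056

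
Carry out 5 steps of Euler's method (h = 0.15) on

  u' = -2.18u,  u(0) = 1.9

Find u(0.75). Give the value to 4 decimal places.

Euler: u_{n+1} = u_n + h·f(s_n, u_n).
s=0.000000, u=1.900000: f=-4.142000 → u ← 1.900000 + 0.15·(-4.142000) = 1.278700
s=0.150000, u=1.278700: f=-2.787566 → u ← 1.278700 + 0.15·(-2.787566) = 0.860565
s=0.300000, u=0.860565: f=-1.876032 → u ← 0.860565 + 0.15·(-1.876032) = 0.579160
s=0.450000, u=0.579160: f=-1.262569 → u ← 0.579160 + 0.15·(-1.262569) = 0.389775
s=0.600000, u=0.389775: f=-0.849709 → u ← 0.389775 + 0.15·(-0.849709) = 0.262319
u(0.75) ≈ 0.2623

0.2623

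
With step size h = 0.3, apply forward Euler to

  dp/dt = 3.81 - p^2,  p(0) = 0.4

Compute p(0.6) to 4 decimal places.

Euler: p_{n+1} = p_n + h·f(t_n, p_n).
t=0.000000, p=0.400000: f=3.650000 → p ← 0.400000 + 0.3·3.650000 = 1.495000
t=0.300000, p=1.495000: f=1.574975 → p ← 1.495000 + 0.3·1.574975 = 1.967493
p(0.6) ≈ 1.9675

1.9675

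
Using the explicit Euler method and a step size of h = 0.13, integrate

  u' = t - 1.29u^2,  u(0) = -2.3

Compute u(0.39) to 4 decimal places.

Euler: u_{n+1} = u_n + h·f(t_n, u_n).
t=0.000000, u=-2.300000: f=-6.824100 → u ← -2.300000 + 0.13·(-6.824100) = -3.187133
t=0.130000, u=-3.187133: f=-12.973584 → u ← -3.187133 + 0.13·(-12.973584) = -4.873699
t=0.260000, u=-4.873699: f=-30.381293 → u ← -4.873699 + 0.13·(-30.381293) = -8.823267
u(0.39) ≈ -8.8233

-8.8233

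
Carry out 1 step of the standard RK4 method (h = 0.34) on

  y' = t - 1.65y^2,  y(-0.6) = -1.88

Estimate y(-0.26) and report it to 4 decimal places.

RK4: k1 = f(t_n, y_n); k2 = f(t_n + h/2, y_n + (h/2)·k1); k3 = f(t_n + h/2, y_n + (h/2)·k2); k4 = f(t_n + h, y_n + h·k3); y_{n+1} = y_n + (h/6)·(k1 + 2k2 + 2k3 + k4).
t=-0.600000, y=-1.880000:
  k1 = f(-0.600000, -1.880000) = -6.431760
  k2 = f(-0.430000, -2.973399) = -15.017820
  k3 = f(-0.430000, -4.433029) = -32.855386
  k4 = f(-0.260000, -13.050831) = -281.294924
  y ← -1.880000 + (0.34/6)·(k1 + 2k2 + 2k3 + k4) = -23.610142
y(-0.26) ≈ -23.6101

-23.6101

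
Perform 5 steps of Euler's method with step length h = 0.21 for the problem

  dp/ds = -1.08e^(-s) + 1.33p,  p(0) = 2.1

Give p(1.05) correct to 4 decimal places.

5.7071

Euler: p_{n+1} = p_n + h·f(s_n, p_n).
s=0.000000, p=2.100000: f=1.713000 → p ← 2.100000 + 0.21·1.713000 = 2.459730
s=0.210000, p=2.459730: f=2.396010 → p ← 2.459730 + 0.21·2.396010 = 2.962892
s=0.420000, p=2.962892: f=3.231036 → p ← 2.962892 + 0.21·3.231036 = 3.641410
s=0.630000, p=3.641410: f=4.267876 → p ← 3.641410 + 0.21·4.267876 = 4.537664
s=0.840000, p=4.537664: f=5.568845 → p ← 4.537664 + 0.21·5.568845 = 5.707121
p(1.05) ≈ 5.7071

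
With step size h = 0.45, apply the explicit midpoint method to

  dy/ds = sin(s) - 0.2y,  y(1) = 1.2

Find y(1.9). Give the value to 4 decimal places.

1.8014

Midpoint: k1 = f(s_n, y_n); k2 = f(s_n + h/2, y_n + (h/2)·k1); y_{n+1} = y_n + h·k2.
s=1.000000, y=1.200000:
  k1 = f(1.000000, 1.200000) = 0.601471
  k2 = f(1.225000, 1.335331) = 0.673740
  y ← 1.200000 + 0.45·0.673740 = 1.503183
s=1.450000, y=1.503183:
  k1 = f(1.450000, 1.503183) = 0.692076
  k2 = f(1.675000, 1.658900) = 0.662796
  y ← 1.503183 + 0.45·0.662796 = 1.801441
y(1.9) ≈ 1.8014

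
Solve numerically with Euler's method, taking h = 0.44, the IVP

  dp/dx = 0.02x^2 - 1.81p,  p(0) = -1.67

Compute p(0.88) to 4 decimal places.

Euler: p_{n+1} = p_n + h·f(x_n, p_n).
x=0.000000, p=-1.670000: f=3.022700 → p ← -1.670000 + 0.44·3.022700 = -0.340012
x=0.440000, p=-0.340012: f=0.619294 → p ← -0.340012 + 0.44·0.619294 = -0.067523
p(0.88) ≈ -0.0675

-0.0675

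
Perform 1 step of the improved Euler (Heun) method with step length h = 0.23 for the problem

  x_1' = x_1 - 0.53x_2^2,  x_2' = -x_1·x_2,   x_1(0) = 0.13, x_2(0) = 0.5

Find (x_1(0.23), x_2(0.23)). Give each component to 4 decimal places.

0.1303, 0.4853

Heun on (x_1,x_2): k1 = f(x_n, state_n); k2 = f(x_n + h, state_n + h·k1); state_{n+1} = state_n + (h/2)·(k1 + k2).
0.000000: (0.130000, 0.500000)
  k1 = (-0.002500, -0.065000)
  predictor → (0.129425, 0.485050)
  k2 = (0.004730, -0.062778)
  → (0.130256, 0.485306)
(x_1(0.23), x_2(0.23)) ≈ (0.1303, 0.4853)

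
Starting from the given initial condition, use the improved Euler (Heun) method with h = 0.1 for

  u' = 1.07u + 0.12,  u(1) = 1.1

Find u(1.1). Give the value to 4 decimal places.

Heun: k1 = f(s_n, u_n); k2 = f(s_n + h, u_n + h·k1); u_{n+1} = u_n + (h/2)·(k1 + k2).
s=1.000000, u=1.100000:
  k1 = f(1.000000, 1.100000) = 1.297000
  k2 = f(1.100000, 1.229700) = 1.435779
  u ← 1.100000 + (0.1/2)·(1.297000 + 1.435779) = 1.236639
u(1.1) ≈ 1.2366

1.2366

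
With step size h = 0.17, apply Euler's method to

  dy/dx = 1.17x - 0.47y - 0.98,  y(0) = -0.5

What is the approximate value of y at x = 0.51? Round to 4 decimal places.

-0.7517

Euler: y_{n+1} = y_n + h·f(x_n, y_n).
x=0.000000, y=-0.500000: f=-0.745000 → y ← -0.500000 + 0.17·(-0.745000) = -0.626650
x=0.170000, y=-0.626650: f=-0.486575 → y ← -0.626650 + 0.17·(-0.486575) = -0.709368
x=0.340000, y=-0.709368: f=-0.248797 → y ← -0.709368 + 0.17·(-0.248797) = -0.751663
y(0.51) ≈ -0.7517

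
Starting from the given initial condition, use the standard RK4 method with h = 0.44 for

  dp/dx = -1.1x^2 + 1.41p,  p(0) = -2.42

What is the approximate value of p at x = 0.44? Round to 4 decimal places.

-4.5352

RK4: k1 = f(x_n, p_n); k2 = f(x_n + h/2, p_n + (h/2)·k1); k3 = f(x_n + h/2, p_n + (h/2)·k2); k4 = f(x_n + h, p_n + h·k3); p_{n+1} = p_n + (h/6)·(k1 + 2k2 + 2k3 + k4).
x=0.000000, p=-2.420000:
  k1 = f(0.000000, -2.420000) = -3.412200
  k2 = f(0.220000, -3.170684) = -4.523904
  k3 = f(0.220000, -3.415259) = -4.868755
  k4 = f(0.440000, -4.562252) = -6.645736
  p ← -2.420000 + (0.44/6)·(k1 + 2k2 + 2k3 + k4) = -4.535172
p(0.44) ≈ -4.5352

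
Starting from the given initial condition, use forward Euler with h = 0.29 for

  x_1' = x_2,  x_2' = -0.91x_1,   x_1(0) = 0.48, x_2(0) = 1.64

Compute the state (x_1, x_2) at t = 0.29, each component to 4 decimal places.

0.9556, 1.5133

Euler on (x_1,x_2): x_1_{n+1} = x_1_n + h·x_1', x_2_{n+1} = x_2_n + h·x_2'.
0.000000: (0.480000, 1.640000); f=(1.640000, -0.436800) → (0.955600, 1.513328)
(x_1(0.29), x_2(0.29)) ≈ (0.9556, 1.5133)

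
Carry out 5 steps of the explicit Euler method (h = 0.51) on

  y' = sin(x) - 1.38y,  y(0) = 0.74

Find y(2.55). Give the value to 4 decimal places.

0.6521

Euler: y_{n+1} = y_n + h·f(x_n, y_n).
x=0.000000, y=0.740000: f=-1.021200 → y ← 0.740000 + 0.51·(-1.021200) = 0.219188
x=0.510000, y=0.219188: f=0.185698 → y ← 0.219188 + 0.51·0.185698 = 0.313894
x=1.020000, y=0.313894: f=0.418934 → y ← 0.313894 + 0.51·0.418934 = 0.527550
x=1.530000, y=0.527550: f=0.271148 → y ← 0.527550 + 0.51·0.271148 = 0.665836
x=2.040000, y=0.665836: f=-0.026925 → y ← 0.665836 + 0.51·(-0.026925) = 0.652104
y(2.55) ≈ 0.6521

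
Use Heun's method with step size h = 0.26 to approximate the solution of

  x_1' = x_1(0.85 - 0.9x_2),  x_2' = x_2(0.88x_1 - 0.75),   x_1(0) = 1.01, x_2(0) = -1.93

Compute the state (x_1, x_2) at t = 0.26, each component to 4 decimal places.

1.9316, -2.1563

Heun on (x_1,x_2): k1 = f(t_n, state_n); k2 = f(t_n + h, state_n + h·k1); state_{n+1} = state_n + (h/2)·(k1 + k2).
0.000000: (1.010000, -1.930000)
  k1 = (2.612870, -0.267884)
  predictor → (1.689346, -1.999650)
  k2 = (4.476235, -1.472991)
  → (1.931584, -2.156314)
(x_1(0.26), x_2(0.26)) ≈ (1.9316, -2.1563)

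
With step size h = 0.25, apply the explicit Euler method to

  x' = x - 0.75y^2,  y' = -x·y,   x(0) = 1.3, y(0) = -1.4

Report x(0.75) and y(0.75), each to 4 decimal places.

1.6768, -0.4204

Euler on (x,y): x_{n+1} = x_n + h·x', y_{n+1} = y_n + h·y'.
0.000000: (1.300000, -1.400000); f=(-0.170000, 1.820000) → (1.257500, -0.945000)
0.250000: (1.257500, -0.945000); f=(0.587731, 1.188338) → (1.404433, -0.647916)
0.500000: (1.404433, -0.647916); f=(1.089587, 0.909954) → (1.676830, -0.420427)
(x(0.75), y(0.75)) ≈ (1.6768, -0.4204)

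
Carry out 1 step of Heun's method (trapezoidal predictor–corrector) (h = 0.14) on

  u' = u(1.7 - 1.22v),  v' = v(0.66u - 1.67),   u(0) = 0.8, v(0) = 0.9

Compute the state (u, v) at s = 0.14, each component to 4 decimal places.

Heun on (u,v): k1 = f(s_n, state_n); k2 = f(s_n + h, state_n + h·k1); state_{n+1} = state_n + (h/2)·(k1 + k2).
0.000000: (0.800000, 0.900000)
  k1 = (0.481600, -1.027800)
  predictor → (0.867424, 0.756108)
  k2 = (0.674464, -0.829829)
  → (0.880924, 0.769966)
(u(0.14), v(0.14)) ≈ (0.8809, 0.7700)

0.8809, 0.7700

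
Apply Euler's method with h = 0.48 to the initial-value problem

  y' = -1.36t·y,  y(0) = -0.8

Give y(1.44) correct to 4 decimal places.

Euler: y_{n+1} = y_n + h·f(t_n, y_n).
t=0.000000, y=-0.800000: f=0.000000 → y ← -0.800000 + 0.48·0.000000 = -0.800000
t=0.480000, y=-0.800000: f=0.522240 → y ← -0.800000 + 0.48·0.522240 = -0.549325
t=0.960000, y=-0.549325: f=0.717198 → y ← -0.549325 + 0.48·0.717198 = -0.205070
y(1.44) ≈ -0.2051

-0.2051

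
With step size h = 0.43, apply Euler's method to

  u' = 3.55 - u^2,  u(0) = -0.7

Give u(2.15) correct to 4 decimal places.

Euler: u_{n+1} = u_n + h·f(x_n, u_n).
x=0.000000, u=-0.700000: f=3.060000 → u ← -0.700000 + 0.43·3.060000 = 0.615800
x=0.430000, u=0.615800: f=3.170790 → u ← 0.615800 + 0.43·3.170790 = 1.979240
x=0.860000, u=1.979240: f=-0.367390 → u ← 1.979240 + 0.43·(-0.367390) = 1.821262
x=1.290000, u=1.821262: f=0.233005 → u ← 1.821262 + 0.43·0.233005 = 1.921454
x=1.720000, u=1.921454: f=-0.141986 → u ← 1.921454 + 0.43·(-0.141986) = 1.860400
u(2.15) ≈ 1.8604

1.8604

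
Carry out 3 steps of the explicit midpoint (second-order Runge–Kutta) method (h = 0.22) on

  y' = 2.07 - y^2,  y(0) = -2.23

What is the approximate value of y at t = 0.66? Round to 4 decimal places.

Midpoint: k1 = f(t_n, y_n); k2 = f(t_n + h/2, y_n + (h/2)·k1); y_{n+1} = y_n + h·k2.
t=0.000000, y=-2.230000:
  k1 = f(0.000000, -2.230000) = -2.902900
  k2 = f(0.110000, -2.549319) = -4.429027
  y ← -2.230000 + 0.22·(-4.429027) = -3.204386
t=0.220000, y=-3.204386:
  k1 = f(0.220000, -3.204386) = -8.198090
  k2 = f(0.330000, -4.106176) = -14.790680
  y ← -3.204386 + 0.22·(-14.790680) = -6.458336
t=0.440000, y=-6.458336:
  k1 = f(0.440000, -6.458336) = -39.640100
  k2 = f(0.550000, -10.818747) = -114.975281
  y ← -6.458336 + 0.22·(-114.975281) = -31.752898
y(0.66) ≈ -31.7529

-31.7529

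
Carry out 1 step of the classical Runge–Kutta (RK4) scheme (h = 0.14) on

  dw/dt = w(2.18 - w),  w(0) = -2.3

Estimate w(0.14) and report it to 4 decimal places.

-4.9844

RK4: k1 = f(t_n, w_n); k2 = f(t_n + h/2, w_n + (h/2)·k1); k3 = f(t_n + h/2, w_n + (h/2)·k2); k4 = f(t_n + h, w_n + h·k3); w_{n+1} = w_n + (h/6)·(k1 + 2k2 + 2k3 + k4).
t=0.000000, w=-2.300000:
  k1 = f(0.000000, -2.300000) = -10.304000
  k2 = f(0.070000, -3.021280) = -15.714523
  k3 = f(0.070000, -3.400017) = -18.972149
  k4 = f(0.140000, -4.956101) = -35.367236
  w ← -2.300000 + (0.14/6)·(k1 + 2k2 + 2k3 + k4) = -4.984374
w(0.14) ≈ -4.9844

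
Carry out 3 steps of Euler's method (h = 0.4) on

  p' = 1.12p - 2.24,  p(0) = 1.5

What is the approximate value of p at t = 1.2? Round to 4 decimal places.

Euler: p_{n+1} = p_n + h·f(t_n, p_n).
t=0.000000, p=1.500000: f=-0.560000 → p ← 1.500000 + 0.4·(-0.560000) = 1.276000
t=0.400000, p=1.276000: f=-0.810880 → p ← 1.276000 + 0.4·(-0.810880) = 0.951648
t=0.800000, p=0.951648: f=-1.174154 → p ← 0.951648 + 0.4·(-1.174154) = 0.481986
p(1.2) ≈ 0.4820

0.4820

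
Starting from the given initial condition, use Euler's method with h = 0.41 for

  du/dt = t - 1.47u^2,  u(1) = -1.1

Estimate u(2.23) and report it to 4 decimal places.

Euler: u_{n+1} = u_n + h·f(t_n, u_n).
t=1.000000, u=-1.100000: f=-0.778700 → u ← -1.100000 + 0.41·(-0.778700) = -1.419267
t=1.410000, u=-1.419267: f=-1.551049 → u ← -1.419267 + 0.41·(-1.551049) = -2.055197
t=1.820000, u=-2.055197: f=-4.389037 → u ← -2.055197 + 0.41·(-4.389037) = -3.854702
u(2.23) ≈ -3.8547

-3.8547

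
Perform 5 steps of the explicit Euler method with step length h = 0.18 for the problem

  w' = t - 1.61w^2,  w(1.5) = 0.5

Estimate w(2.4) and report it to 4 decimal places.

Euler: w_{n+1} = w_n + h·f(t_n, w_n).
t=1.500000, w=0.500000: f=1.097500 → w ← 0.500000 + 0.18·1.097500 = 0.697550
t=1.680000, w=0.697550: f=0.896613 → w ← 0.697550 + 0.18·0.896613 = 0.858940
t=1.860000, w=0.858940: f=0.672177 → w ← 0.858940 + 0.18·0.672177 = 0.979932
t=2.040000, w=0.979932: f=0.493970 → w ← 0.979932 + 0.18·0.493970 = 1.068847
t=2.220000, w=1.068847: f=0.380682 → w ← 1.068847 + 0.18·0.380682 = 1.137370
w(2.4) ≈ 1.1374

1.1374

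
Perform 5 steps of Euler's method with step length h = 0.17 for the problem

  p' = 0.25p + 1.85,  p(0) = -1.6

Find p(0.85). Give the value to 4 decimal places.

Euler: p_{n+1} = p_n + h·f(t_n, p_n).
t=0.000000, p=-1.600000: f=1.450000 → p ← -1.600000 + 0.17·1.450000 = -1.353500
t=0.170000, p=-1.353500: f=1.511625 → p ← -1.353500 + 0.17·1.511625 = -1.096524
t=0.340000, p=-1.096524: f=1.575869 → p ← -1.096524 + 0.17·1.575869 = -0.828626
t=0.510000, p=-0.828626: f=1.642843 → p ← -0.828626 + 0.17·1.642843 = -0.549343
t=0.680000, p=-0.549343: f=1.712664 → p ← -0.549343 + 0.17·1.712664 = -0.258190
p(0.85) ≈ -0.2582

-0.2582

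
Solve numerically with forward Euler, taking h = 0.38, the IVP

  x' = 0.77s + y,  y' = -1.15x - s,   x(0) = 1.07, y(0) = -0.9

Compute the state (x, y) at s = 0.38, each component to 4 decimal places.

0.7280, -1.3676

Euler on (x,y): x_{n+1} = x_n + h·x', y_{n+1} = y_n + h·y'.
0.000000: (1.070000, -0.900000); f=(-0.900000, -1.230500) → (0.728000, -1.367590)
(x(0.38), y(0.38)) ≈ (0.7280, -1.3676)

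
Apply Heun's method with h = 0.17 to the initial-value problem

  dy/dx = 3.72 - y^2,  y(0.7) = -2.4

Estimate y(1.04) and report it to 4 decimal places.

Heun: k1 = f(x_n, y_n); k2 = f(x_n + h, y_n + h·k1); y_{n+1} = y_n + (h/2)·(k1 + k2).
x=0.700000, y=-2.400000:
  k1 = f(0.700000, -2.400000) = -2.040000
  k2 = f(0.870000, -2.746800) = -3.824910
  y ← -2.400000 + (0.17/2)·(-2.040000 + (-3.824910)) = -2.898517
x=0.870000, y=-2.898517:
  k1 = f(0.870000, -2.898517) = -4.681403
  k2 = f(1.040000, -3.694356) = -9.928265
  y ← -2.898517 + (0.17/2)·(-4.681403 + (-9.928265)) = -4.140339
y(1.04) ≈ -4.1403

-4.1403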